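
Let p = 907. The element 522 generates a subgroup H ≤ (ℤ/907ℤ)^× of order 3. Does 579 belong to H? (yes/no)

no

⟨522⟩ has order 3; its elements mod 907 are {1, 384, 522}.
579 is not in this set.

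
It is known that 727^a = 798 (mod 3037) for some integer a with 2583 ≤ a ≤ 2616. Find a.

2602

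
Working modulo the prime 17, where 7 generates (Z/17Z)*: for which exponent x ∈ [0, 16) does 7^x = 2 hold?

10

Successive powers of 7 modulo 17:
  7^0=1  7^1=7  7^2=15  7^3=3  7^4=4  7^5=11
  7^6=9  7^7=12  7^8=16  7^9=10  7^10=2
So 7^10 ≡ 2 (mod 17), giving x = 10.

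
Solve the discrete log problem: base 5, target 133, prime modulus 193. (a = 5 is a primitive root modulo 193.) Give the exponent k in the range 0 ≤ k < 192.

57

Baby-step giant-step with m = ceil(sqrt(192)) = 14.
Baby table (5^j mod 193 for j=0..13):
  0:1  1:5  2:25  3:125  4:46  5:37  6:185  7:153
  8:186  9:158  10:18  11:90  12:64  13:127
Giant step factor: 5^(-14) ≡ 162 (mod 193).
Scan 133·162^i mod 193 for i = 0, 1, …:
  i=0: 133   i=1: 123   i=2: 47   i=3: 87
  i=4: 5
Match at i=4, j=1: k = 4·14 + 1 = 57.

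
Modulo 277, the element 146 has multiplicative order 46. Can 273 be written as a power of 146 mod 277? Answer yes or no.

yes

273 ∈ ⟨146⟩ iff 273^46 ≡ 1 (mod 277), since |⟨146⟩| = 46.
273^46 mod 277 = 1.
Since 1 = 1, 273 lies in the subgroup.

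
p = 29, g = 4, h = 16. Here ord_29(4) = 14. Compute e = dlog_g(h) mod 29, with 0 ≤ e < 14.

2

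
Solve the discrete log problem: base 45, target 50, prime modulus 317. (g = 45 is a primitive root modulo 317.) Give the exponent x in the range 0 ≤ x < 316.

Baby-step giant-step with m = ceil(sqrt(316)) = 18.
Baby table (45^j mod 317 for j=0..17):
  0:1  1:45  2:123  3:146  4:230  5:206  6:77  7:295
  8:278  9:147  10:275  11:12  12:223  13:208  14:167  15:224
  16:253  17:290
Giant step factor: 45^(-18) ≡ 6 (mod 317).
Scan 50·6^i mod 317 for i = 0, 1, …:
  i=0: 50   i=1: 300   i=2: 215   i=3: 22
  i=4: 132   i=5: 158   i=6: 314   i=7: 299
  i=8: 209   i=9: 303   i=10: 233   i=11: 130
  i=12: 146
Match at i=12, j=3: x = 12·18 + 3 = 219.

219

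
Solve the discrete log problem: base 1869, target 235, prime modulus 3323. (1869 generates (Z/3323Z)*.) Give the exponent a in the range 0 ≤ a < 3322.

3307

Baby-step giant-step with m = ceil(sqrt(3322)) = 58.
Baby table (1869^j mod 3323 for j=0..57):
  0:1  1:1869  2:688  3:3194  4:1478  5:969  6:26  7:2072
  8:1273  9:3292  10:1875  11:1933  12:676  13:704  14:3191  15:2517
  16:2228  17:413  18:961  19:1689  20:3214  21:2305  22:1437  23:769
  24:1725  25:715  26:489  27:116  28:809  29:56  30:1651  31:1975
  32:2745  33:3016  34:1096  35:1456  36:3050  37:1505  38:1587  39:1987
  40:1912  41:1303  42:2871  43:2577  44:1386  45:1817  46:3190  47:648
  48:1540  49:542  50:2806  51:720  52:3188  53:233  54:164  55:800
  56:3173  57:2105
Giant step factor: 1869^(-58) ≡ 1777 (mod 3323).
Scan 235·1777^i mod 3323 for i = 0, 1, …:
  i=0: 235   i=1: 2220   i=2: 539   i=3: 779
  i=4: 1915   i=5: 203   i=6: 1847   i=7: 2318
  i=8: 1889   i=9: 523     …   i=56: 2735
  i=57: 1869
Match at i=57, j=1: a = 57·58 + 1 = 3307.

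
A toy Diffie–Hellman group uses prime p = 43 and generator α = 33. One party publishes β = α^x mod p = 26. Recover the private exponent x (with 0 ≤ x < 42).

Successive powers of 33 modulo 43:
  33^0=1  33^1=33  33^2=14  33^3=32  33^4=24  33^5=18
  33^6=35  33^7=37  33^8=17  33^9=2  33^10=23  33^11=28
  33^12=21  33^13=5  33^14=36  33^15=27  33^16=31  33^17=34
  33^18=4  33^19=3  33^20=13  33^21=42  33^22=10  33^23=29
  33^24=11  33^25=19  33^26=25  33^27=8  33^28=6  33^29=26
So 33^29 ≡ 26 (mod 43), giving x = 29.

29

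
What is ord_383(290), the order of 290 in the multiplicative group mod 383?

The order of 290 must divide p − 1 = 382 = 2 · 191.
Divisors: 1, 2, 191, 382.
Check each in increasing order: 290^1 ≡ 290;  290^2 ≡ 223;  290^191 ≡ 382;  290^382 ≡ 1.
Smallest exponent giving 1 is 382.

382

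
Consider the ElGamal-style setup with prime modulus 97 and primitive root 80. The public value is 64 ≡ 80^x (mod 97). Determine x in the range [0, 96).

Successive powers of 80 modulo 97:
  80^0=1  80^1=80  80^2=95  80^3=34  80^4=4  80^5=29
  80^6=89  80^7=39  80^8=16  80^9=19  80^10=65  80^11=59
  80^12=64
So 80^12 ≡ 64 (mod 97), giving x = 12.

12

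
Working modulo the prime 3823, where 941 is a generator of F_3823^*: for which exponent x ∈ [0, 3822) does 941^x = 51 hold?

1867

Baby-step giant-step with m = ceil(sqrt(3822)) = 62.
Baby table (941^j mod 3823 for j=0..61):
  0:1  1:941  2:2368  3:3302  4:2906  5:1101  6:8  7:3705
  8:3652  9:3478  10:310  11:1162  12:64  13:2879  14:2455  15:1063
  16:2480  17:1650  18:512  19:94  20:525  21:858  22:725  23:1731
  24:273  25:752  26:377  27:3041  28:1977  29:2379  30:2184  31:2193
  32:3016  33:1390  34:524  35:3740  36:2180  37:2252  38:1190  39:3474
  40:369  41:3159  42:2148  43:2724  44:1874  45:1031  46:2952  47:2334
  48:1892  49:2677  50:3523  51:602  52:678  53:3380  54:3667  55:2301
  56:1423  57:993  58:1601  59:279  60:2575  61:3116
Giant step factor: 941^(-62) ≡ 1889 (mod 3823).
Scan 51·1889^i mod 3823 for i = 0, 1, …:
  i=0: 51   i=1: 764   i=2: 1925   i=3: 652
  i=4: 622   i=5: 1297   i=6: 3313   i=7: 6
  i=8: 3688   i=9: 1126     …   i=29: 2384
  i=30: 3705
Match at i=30, j=7: x = 30·62 + 7 = 1867.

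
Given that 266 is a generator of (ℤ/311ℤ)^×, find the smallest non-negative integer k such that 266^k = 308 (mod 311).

Baby-step giant-step with m = ceil(sqrt(310)) = 18.
Baby table (266^j mod 311 for j=0..17):
  0:1  1:266  2:159  3:309  4:90  5:304  6:4  7:131
  8:14  9:303  10:49  11:283  12:16  13:213  14:56  15:279
  16:196  17:199
Giant step factor: 266^(-18) ≡ 277 (mod 311).
Scan 308·277^i mod 311 for i = 0, 1, …:
  i=0: 308   i=1: 102   i=2: 264   i=3: 43
  i=4: 93   i=5: 259   i=6: 213
Match at i=6, j=13: k = 6·18 + 13 = 121.

121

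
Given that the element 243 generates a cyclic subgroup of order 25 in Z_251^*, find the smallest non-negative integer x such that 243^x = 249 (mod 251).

Successive powers of 243 modulo 251:
  243^0=1  243^1=243  243^2=64  243^3=241  243^4=80  243^5=113
  243^6=100  243^7=204  243^8=125  243^9=4  243^10=219  243^11=5
  243^12=211  243^13=69  243^14=201  243^15=149  243^16=63  243^17=249
So 243^17 ≡ 249 (mod 251), giving x = 17.

17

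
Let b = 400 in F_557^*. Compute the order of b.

278

The order of 400 must divide p − 1 = 556 = 2^2 · 139.
Divisors: 1, 2, 4, 139, 278, 556.
Check each in increasing order: 400^1 ≡ 400;  400^2 ≡ 141;  400^4 ≡ 386;  400^139 ≡ 556;  400^278 ≡ 1.
Smallest exponent giving 1 is 278.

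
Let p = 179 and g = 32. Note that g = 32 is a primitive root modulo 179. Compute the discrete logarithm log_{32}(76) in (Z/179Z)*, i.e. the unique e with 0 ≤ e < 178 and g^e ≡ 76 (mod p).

118

Baby-step giant-step with m = ceil(sqrt(178)) = 14.
Baby table (32^j mod 179 for j=0..13):
  0:1  1:32  2:129  3:11  4:173  5:166  6:121  7:113
  8:36  9:78  10:169  11:38  12:142  13:69
Giant step factor: 32^(-14) ≡ 3 (mod 179).
Scan 76·3^i mod 179 for i = 0, 1, …:
  i=0: 76   i=1: 49   i=2: 147   i=3: 83
  i=4: 70   i=5: 31   i=6: 93   i=7: 100
  i=8: 121
Match at i=8, j=6: e = 8·14 + 6 = 118.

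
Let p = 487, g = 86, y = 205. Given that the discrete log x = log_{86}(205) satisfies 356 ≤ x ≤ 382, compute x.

369

Compute 86^356 mod 487 = 253, then multiply by 86 repeatedly:
  86^356=253  86^357=330  86^358=134  86^359=323  86^360=19
  86^361=173  86^362=268  86^363=159  86^364=38  86^365=346
  86^366=49  86^367=318  86^368=76  86^369=205
Found 205 at exponent 369.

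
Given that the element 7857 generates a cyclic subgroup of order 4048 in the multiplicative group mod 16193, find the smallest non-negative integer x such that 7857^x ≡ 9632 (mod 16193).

Baby-step giant-step with m = ceil(sqrt(4048)) = 64.
Baby table (7857^j mod 16193 for j=0..63):
  0:1  1:7857  2:4733  3:8053  4:6370  5:12720  6:14037  7:14379
  8:13435  9:12821  10:14137  11:6622  12:945  13:8471  14:3417  15:15568
  16:12047  17:5194  18:2898  19:2228  20:763  21:3481  22:240  23:7292
  24:2410  25:5753  26:6658  27:8516  28:736  29:1851  30:1993  31:370
  32:8543  33:2366  34:98  35:8915  36:10430  37:11930  38:8926  39:15892
  40:15414  41:351  42:4997  43:9597  44:9021  45:1236  46:11645  47:4315
  48:11006  49:3522  50:14710  51:7029  52:8723  53:7835  54:10002  55:1085
  56:7327  57:2124  58:9478  59:13232  60:4764  61:8725  62:7356  63:3275
Giant step factor: 7857^(-64) ≡ 4462 (mod 16193).
Scan 9632·4462^i mod 16193 for i = 0, 1, …:
  i=0: 9632   i=1: 1762   i=2: 8439   i=3: 6093
  i=4: 15112   i=5: 2092   i=6: 7336   i=7: 7179
  i=8: 2944   i=9: 3605   i=10: 5861   i=11: 87
  i=12: 15755   i=13: 4997
Match at i=13, j=42: x = 13·64 + 42 = 874.

874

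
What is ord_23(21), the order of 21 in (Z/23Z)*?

22

The order of 21 must divide p − 1 = 22 = 2 · 11.
Divisors: 1, 2, 11, 22.
Check each in increasing order: 21^1 ≡ 21;  21^2 ≡ 4;  21^11 ≡ 22;  21^22 ≡ 1.
Smallest exponent giving 1 is 22.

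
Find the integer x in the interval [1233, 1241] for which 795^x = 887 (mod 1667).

Compute 795^1233 mod 1667 = 1417, then multiply by 795 repeatedly:
  795^1233=1417  795^1234=1290  795^1235=345  795^1236=887
Found 887 at exponent 1236.

1236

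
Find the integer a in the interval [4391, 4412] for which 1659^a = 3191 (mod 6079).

4401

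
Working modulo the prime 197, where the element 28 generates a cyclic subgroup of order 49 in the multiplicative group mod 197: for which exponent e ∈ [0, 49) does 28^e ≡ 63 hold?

Successive powers of 28 modulo 197:
  28^0=1  28^1=28  28^2=193  28^3=85  28^4=16  28^5=54
  28^6=133  28^7=178  28^8=59  28^9=76  28^10=158  28^11=90
  28^12=156  28^13=34  28^14=164  28^15=61  28^16=132  28^17=150
  28^18=63
So 28^18 ≡ 63 (mod 197), giving e = 18.

18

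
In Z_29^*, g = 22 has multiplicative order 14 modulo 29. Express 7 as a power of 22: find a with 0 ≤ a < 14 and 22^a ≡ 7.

8

Successive powers of 22 modulo 29:
  22^0=1  22^1=22  22^2=20  22^3=5  22^4=23  22^5=13
  22^6=25  22^7=28  22^8=7
So 22^8 ≡ 7 (mod 29), giving a = 8.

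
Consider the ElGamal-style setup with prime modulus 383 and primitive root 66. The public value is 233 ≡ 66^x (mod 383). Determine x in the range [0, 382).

Baby-step giant-step with m = ceil(sqrt(382)) = 20.
Baby table (66^j mod 383 for j=0..19):
  0:1  1:66  2:143  3:246  4:150  5:325  6:2  7:132
  8:286  9:109  10:300  11:267  12:4  13:264  14:189  15:218
  16:217  17:151  18:8  19:145
Giant step factor: 66^(-20) ≡ 153 (mod 383).
Scan 233·153^i mod 383 for i = 0, 1, …:
  i=0: 233   i=1: 30   i=2: 377   i=3: 231
  i=4: 107   i=5: 285   i=6: 326   i=7: 88
  i=8: 59   i=9: 218
Match at i=9, j=15: x = 9·20 + 15 = 195.

195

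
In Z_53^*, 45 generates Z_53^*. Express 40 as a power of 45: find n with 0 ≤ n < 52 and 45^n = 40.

34

Baby-step giant-step with m = ceil(sqrt(52)) = 8.
Baby table (45^j mod 53 for j=0..7):
  0:1  1:45  2:11  3:18  4:15  5:39  6:6  7:5
Giant step factor: 45^(-8) ≡ 49 (mod 53).
Scan 40·49^i mod 53 for i = 0, 1, …:
  i=0: 40   i=1: 52   i=2: 4   i=3: 37
  i=4: 11
Match at i=4, j=2: n = 4·8 + 2 = 34.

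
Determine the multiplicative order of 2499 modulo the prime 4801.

The order of 2499 must divide p − 1 = 4800 = 2^6 · 3 · 5^2.
Divisors: 1, 2, 3, 4, 5, 6, 8, 10, 12, 15, 16, 20, 24, 25, 30, 32, 40, 48, 50, 60, 64, 75, 80, 96, 100, 120, 150, 160, 192, 200, 240, 300, 320, 400, 480, 600, 800, 960, 1200, 1600, 2400, 4800.
Check each in increasing order: 2499^1 ≡ 2499;  2499^2 ≡ 3701;  2499^3 ≡ 2073;  2499^4 ≡ 148;  2499^5 ≡ 175;  2499^6 ≡ 434;  2499^8 ≡ 2700;  2499^10 ≡ 1819;  2499^12 ≡ 1117;  2499^15 ≡ 1459;  2499^16 ≡ 2082;  2499^20 ≡ 872;  2499^24 ≡ 4230;  2499^25 ≡ 3769;  2499^30 ≡ 1838;  2499^32 ≡ 4222;  2499^40 ≡ 1826;  2499^48 ≡ 4374;  2499^50 ≡ 4003;  2499^60 ≡ 3141;  2499^64 ≡ 3972;  2499^75 ≡ 2565;  2499^80 ≡ 2382;  2499^96 ≡ 4692;  2499^100 ≡ 3072;  2499^120 ≡ 4627;  2499^150 ≡ 1855;  2499^160 ≡ 3943;  2499^192 ≡ 2279;  2499^200 ≡ 3219;  2499^240 ≡ 1470;  2499^300 ≡ 3509;  2499^320 ≡ 1611;  2499^400 ≡ 1403;  2499^480 ≡ 450;  2499^600 ≡ 3317;  2499^800 ≡ 4800;  2499^960 ≡ 858;  2499^1200 ≡ 3398;  2499^1600 ≡ 1.
Smallest exponent giving 1 is 1600.

1600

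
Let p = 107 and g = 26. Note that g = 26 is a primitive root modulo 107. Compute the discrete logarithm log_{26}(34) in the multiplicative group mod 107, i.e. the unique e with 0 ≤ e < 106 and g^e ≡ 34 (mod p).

2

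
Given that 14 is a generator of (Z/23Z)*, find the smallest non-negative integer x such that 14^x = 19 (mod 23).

Successive powers of 14 modulo 23:
  14^0=1  14^1=14  14^2=12  14^3=7  14^4=6  14^5=15
  14^6=3  14^7=19
So 14^7 ≡ 19 (mod 23), giving x = 7.

7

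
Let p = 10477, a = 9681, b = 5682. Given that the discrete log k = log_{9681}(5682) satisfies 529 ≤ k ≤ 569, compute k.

Compute 9681^529 mod 10477 = 9569, then multiply by 9681 repeatedly:
  9681^529=9569  9681^530=10332  9681^531=173  9681^532=8970  9681^533=5194
  9681^534=3991  9681^535=8172  9681^536=1305  9681^537=8920  9681^538=3086
  9681^539=5639  9681^540=5989  9681^541=10268  9681^542=9209  9681^543=3536
  9681^544=3657  9681^545=1634  9681^546=8961  9681^547=1881  9681^548=935
  9681^549=10084  9681^550=8995  9681^551=6248  9681^552=3167  9681^553=4025
  9681^554=2062  9681^555=3537  9681^556=2861  9681^557=6630  9681^558=2928
  9681^559=5683  9681^560=2396  9681^561=10075  9681^562=5682
Found 5682 at exponent 562.

562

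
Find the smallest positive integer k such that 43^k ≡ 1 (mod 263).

131

The order of 43 must divide p − 1 = 262 = 2 · 131.
Divisors: 1, 2, 131, 262.
Check each in increasing order: 43^1 ≡ 43;  43^2 ≡ 8;  43^131 ≡ 1.
Smallest exponent giving 1 is 131.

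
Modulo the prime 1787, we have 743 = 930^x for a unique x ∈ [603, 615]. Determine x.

604

Compute 930^603 mod 1787 = 1636, then multiply by 930 repeatedly:
  930^603=1636  930^604=743
Found 743 at exponent 604.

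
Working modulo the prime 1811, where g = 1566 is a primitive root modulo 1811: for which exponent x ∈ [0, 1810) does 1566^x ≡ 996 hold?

1139

Baby-step giant-step with m = ceil(sqrt(1810)) = 43.
Baby table (1566^j mod 1811 for j=0..42):
  0:1  1:1566  2:262  3:1006  4:1637  5:977  6:1498  7:623
  8:1300  9:236  10:132  11:258  12:175  13:589  14:575  15:383
  16:337  17:741  18:1366  19:365  20:1125  21:1458  22:1368  23:1686
  24:1649  25:1659  26:1020  27:18  28:1023  29:1094  30:1809  31:490
  32:1287  33:1610  34:348  35:1668  36:626  37:565  38:1022  39:1339
  40:1547  41:1295  42:1461
Giant step factor: 1566^(-43) ≡ 638 (mod 1811).
Scan 996·638^i mod 1811 for i = 0, 1, …:
  i=0: 996   i=1: 1598   i=2: 1742   i=3: 1253
  i=4: 763   i=5: 1446   i=6: 749   i=7: 1569
  i=8: 1350   i=9: 1075     …   i=25: 1115
  i=26: 1458
Match at i=26, j=21: x = 26·43 + 21 = 1139.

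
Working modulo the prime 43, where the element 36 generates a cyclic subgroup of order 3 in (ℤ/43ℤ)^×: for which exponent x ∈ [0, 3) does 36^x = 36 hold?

1

Successive powers of 36 modulo 43:
  36^0=1  36^1=36
So 36^1 ≡ 36 (mod 43), giving x = 1.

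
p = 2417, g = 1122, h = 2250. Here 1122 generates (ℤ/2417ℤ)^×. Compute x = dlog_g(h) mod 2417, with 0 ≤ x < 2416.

2355

Baby-step giant-step with m = ceil(sqrt(2416)) = 50.
Baby table (1122^j mod 2417 for j=0..49):
  0:1  1:1122  2:2044  3:2052  4:1360  5:793  6:290  7:1502
  8:595  9:498  10:429  11:355  12:1922  13:520  14:943  15:1817
  16:1143  17:1436  18:1470  19:946  20:349  21:24  22:341  23:716
  24:908  25:1219  26:2113  27:2126  28:2210  29:2195  30:2284  31:628
  32:1269  33:205  34:395  35:879  36:102  37:845  38:626  39:1442
  40:951  41:1125  42:576  43:933  44:265  45:39  46:252  47:2372
  48:267  49:2283
Giant step factor: 1122^(-50) ≡ 1140 (mod 2417).
Scan 2250·1140^i mod 2417 for i = 0, 1, …:
  i=0: 2250   i=1: 563   i=2: 1315   i=3: 560
  i=4: 312   i=5: 381   i=6: 1697   i=7: 980
  i=8: 546   i=9: 1271     …   i=46: 2229
  i=47: 793
Match at i=47, j=5: x = 47·50 + 5 = 2355.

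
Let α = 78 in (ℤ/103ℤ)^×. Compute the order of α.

The order of 78 must divide p − 1 = 102 = 2 · 3 · 17.
Divisors: 1, 2, 3, 6, 17, 34, 51, 102.
Check each in increasing order: 78^1 ≡ 78;  78^2 ≡ 7;  78^3 ≡ 31;  78^6 ≡ 34;  78^17 ≡ 47;  78^34 ≡ 46;  78^51 ≡ 102;  78^102 ≡ 1.
Smallest exponent giving 1 is 102.

102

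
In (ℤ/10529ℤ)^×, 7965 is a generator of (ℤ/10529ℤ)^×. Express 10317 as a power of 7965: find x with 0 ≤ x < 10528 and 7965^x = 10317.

Baby-step giant-step with m = ceil(sqrt(10528)) = 103.
Baby table (7965^j mod 10529 for j=0..102):
  0:1  1:7965  2:4000  3:9775  4:6449  5:5823  6:10479  7:1852
  8:51  9:6113  10:3949  11:3662  12:2500  13:2161  14:7979  15:10220
  16:2601  17:6422  18:1348  19:7769  20:1152  21:4921  22:6827  23:5299
  24:6303  25:1123  26:5574  27:6646  28:6107  29:8804  30:720  31:7024
  32:5583  33:4628  34:10520  35:2018  36:6116  37:6786  38:5133  39:238
  40:450  41:4390  42:10070  43:8157  44:6575  45:9158  46:9087  47:1609
  48:1892  49:2781  50:8178  51:5376  52:8926  53:3782  54:161  55:8356
  56:1731  57:4954  58:6447  59:422  60:2479  61:3360  62:8211  63:4996
  64:4049  65:10487  66:2398  67:464  68:81  69:2896  70:8130  71:2100
  72:6448  73:8387  74:6479  75:2606  76:4131  77:290  78:3999  79:1810
  80:2449  81:6577  82:4030  83:6558  84:101  85:4261  86:3898  87:8078
  88:9080  89:9028  90:5479  91:8059  92:5151  93:6731  94:9276  95:1347
  96:10333  97:7681  98:5675  99:378  100:10005  101:6353  102:9800
Giant step factor: 7965^(-103) ≡ 3788 (mod 10529).
Scan 10317·3788^i mod 10529 for i = 0, 1, …:
  i=0: 10317   i=1: 7677   i=2: 9907   i=3: 2360
  i=4: 559   i=5: 1163   i=6: 4322   i=7: 9670
  i=8: 10098   i=9: 9896     …   i=70: 10315
  i=71: 101
Match at i=71, j=84: x = 71·103 + 84 = 7397.

7397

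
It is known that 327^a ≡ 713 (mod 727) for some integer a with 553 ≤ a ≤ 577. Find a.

Compute 327^553 mod 727 = 509, then multiply by 327 repeatedly:
  327^553=509  327^554=687  327^555=6  327^556=508  327^557=360
  327^558=673  327^559=517  327^560=395  327^561=486  327^562=436
  327^563=80  327^564=715  327^565=438  327^566=7  327^567=108
  327^568=420  327^569=664  327^570=482  327^571=582  327^572=567
  327^573=24  327^574=578  327^575=713
Found 713 at exponent 575.

575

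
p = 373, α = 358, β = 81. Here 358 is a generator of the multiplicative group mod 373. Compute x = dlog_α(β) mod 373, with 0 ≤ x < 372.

176

Baby-step giant-step with m = ceil(sqrt(372)) = 20.
Baby table (358^j mod 373 for j=0..19):
  0:1  1:358  2:225  3:355  4:270  5:53  6:324  7:362
  8:165  9:136  10:198  11:14  12:163  13:166  14:121  15:50
  16:369  17:60  18:219  19:72
Giant step factor: 358^(-20) ≡ 220 (mod 373).
Scan 81·220^i mod 373 for i = 0, 1, …:
  i=0: 81   i=1: 289   i=2: 170   i=3: 100
  i=4: 366   i=5: 325   i=6: 257   i=7: 217
  i=8: 369
Match at i=8, j=16: x = 8·20 + 16 = 176.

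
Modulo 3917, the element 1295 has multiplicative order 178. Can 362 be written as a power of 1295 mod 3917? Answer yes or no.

362 ∈ ⟨1295⟩ iff 362^178 ≡ 1 (mod 3917), since |⟨1295⟩| = 178.
362^178 mod 3917 = 2681.
Since 2681 ≠ 1, 362 does not lie in the subgroup.

no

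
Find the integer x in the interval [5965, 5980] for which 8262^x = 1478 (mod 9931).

5972

Compute 8262^5965 mod 9931 = 5737, then multiply by 8262 repeatedly:
  8262^5965=5737  8262^5966=8362  8262^5967=6808  8262^5968=8443  8262^5969=722
  8262^5970=6564  8262^5971=8508  8262^5972=1478
Found 1478 at exponent 5972.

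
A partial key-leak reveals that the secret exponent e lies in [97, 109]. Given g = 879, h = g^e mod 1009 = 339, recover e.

Compute 879^97 mod 1009 = 795, then multiply by 879 repeatedly:
  879^97=795  879^98=577  879^99=665  879^100=324  879^101=258
  879^102=766  879^103=311  879^104=939  879^105=19  879^106=557
  879^107=238  879^108=339
Found 339 at exponent 108.

108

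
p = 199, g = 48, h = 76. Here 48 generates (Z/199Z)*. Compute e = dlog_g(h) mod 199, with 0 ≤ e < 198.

57

Baby-step giant-step with m = ceil(sqrt(198)) = 15.
Baby table (48^j mod 199 for j=0..14):
  0:1  1:48  2:115  3:147  4:91  5:189  6:117  7:44
  8:122  9:85  10:100  11:24  12:157  13:173  14:145
Giant step factor: 48^(-15) ≡ 159 (mod 199).
Scan 76·159^i mod 199 for i = 0, 1, …:
  i=0: 76   i=1: 144   i=2: 11   i=3: 157
Match at i=3, j=12: e = 3·15 + 12 = 57.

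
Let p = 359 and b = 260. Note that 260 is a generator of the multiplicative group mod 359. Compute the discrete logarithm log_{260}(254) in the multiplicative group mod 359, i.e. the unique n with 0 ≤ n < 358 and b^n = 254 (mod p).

226

Baby-step giant-step with m = ceil(sqrt(358)) = 19.
Baby table (260^j mod 359 for j=0..18):
  0:1  1:260  2:108  3:78  4:176  5:167  6:340  7:86
  8:102  9:313  10:246  11:58  12:2  13:161  14:216  15:156
  16:352  17:334  18:321
Giant step factor: 260^(-19) ≡ 311 (mod 359).
Scan 254·311^i mod 359 for i = 0, 1, …:
  i=0: 254   i=1: 14   i=2: 46   i=3: 305
  i=4: 79   i=5: 157   i=6: 3   i=7: 215
  i=8: 91   i=9: 299   i=10: 8   i=11: 334
Match at i=11, j=17: n = 11·19 + 17 = 226.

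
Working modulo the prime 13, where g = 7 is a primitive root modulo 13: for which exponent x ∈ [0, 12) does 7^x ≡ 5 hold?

Successive powers of 7 modulo 13:
  7^0=1  7^1=7  7^2=10  7^3=5
So 7^3 ≡ 5 (mod 13), giving x = 3.

3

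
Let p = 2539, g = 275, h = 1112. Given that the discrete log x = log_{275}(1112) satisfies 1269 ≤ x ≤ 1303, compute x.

1302

Compute 275^1269 mod 2539 = 2538, then multiply by 275 repeatedly:
  275^1269=2538  275^1270=2264  275^1271=545  275^1272=74  275^1273=38
  275^1274=294  275^1275=2141  275^1276=2266  275^1277=1095  275^1278=1523
  275^1279=2429  275^1280=218  275^1281=1553  275^1282=523  275^1283=1641
  275^1284=1872  275^1285=1922  275^1286=438  275^1287=1117  275^1288=2495
  275^1289=595  275^1290=1129  275^1291=717  275^1292=1672  275^1293=241
  275^1294=261  275^1295=683  275^1296=2478  275^1297=998  275^1298=238
  275^1299=1975  275^1300=2318  275^1301=161  275^1302=1112
Found 1112 at exponent 1302.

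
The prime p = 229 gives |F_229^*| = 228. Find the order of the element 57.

19

The order of 57 must divide p − 1 = 228 = 2^2 · 3 · 19.
Divisors: 1, 2, 3, 4, 6, 12, 19, 38, 57, 76, 114, 228.
Check each in increasing order: 57^1 ≡ 57;  57^2 ≡ 43;  57^3 ≡ 161;  57^4 ≡ 17;  57^6 ≡ 44;  57^12 ≡ 104;  57^19 ≡ 1.
Smallest exponent giving 1 is 19.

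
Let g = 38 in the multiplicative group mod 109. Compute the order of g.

9

The order of 38 must divide p − 1 = 108 = 2^2 · 3^3.
Divisors: 1, 2, 3, 4, 6, 9, 12, 18, 27, 36, 54, 108.
Check each in increasing order: 38^1 ≡ 38;  38^2 ≡ 27;  38^3 ≡ 45;  38^4 ≡ 75;  38^6 ≡ 63;  38^9 ≡ 1.
Smallest exponent giving 1 is 9.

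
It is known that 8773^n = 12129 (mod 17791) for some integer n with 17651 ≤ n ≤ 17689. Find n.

Compute 8773^17651 mod 17791 = 3534, then multiply by 8773 repeatedly:
  8773^17651=3534  8773^17652=11860  8773^17653=6012  8773^17654=10752  8773^17655=17205
  8773^17656=621  8773^17657=3987  8773^17658=845  8773^17659=12129
Found 12129 at exponent 17659.

17659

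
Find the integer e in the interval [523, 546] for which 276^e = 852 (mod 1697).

533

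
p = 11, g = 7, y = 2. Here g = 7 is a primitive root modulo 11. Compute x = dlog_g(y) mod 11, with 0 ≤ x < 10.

3

Successive powers of 7 modulo 11:
  7^0=1  7^1=7  7^2=5  7^3=2
So 7^3 ≡ 2 (mod 11), giving x = 3.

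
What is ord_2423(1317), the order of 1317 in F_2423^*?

The order of 1317 must divide p − 1 = 2422 = 2 · 7 · 173.
Divisors: 1, 2, 7, 14, 173, 346, 1211, 2422.
Check each in increasing order: 1317^1 ≡ 1317;  1317^2 ≡ 2044;  1317^7 ≡ 1426;  1317^14 ≡ 579;  1317^173 ≡ 2147;  1317^346 ≡ 1063;  1317^1211 ≡ 1.
Smallest exponent giving 1 is 1211.

1211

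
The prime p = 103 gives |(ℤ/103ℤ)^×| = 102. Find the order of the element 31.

34

The order of 31 must divide p − 1 = 102 = 2 · 3 · 17.
Divisors: 1, 2, 3, 6, 17, 34, 51, 102.
Check each in increasing order: 31^1 ≡ 31;  31^2 ≡ 34;  31^3 ≡ 24;  31^6 ≡ 61;  31^17 ≡ 102;  31^34 ≡ 1.
Smallest exponent giving 1 is 34.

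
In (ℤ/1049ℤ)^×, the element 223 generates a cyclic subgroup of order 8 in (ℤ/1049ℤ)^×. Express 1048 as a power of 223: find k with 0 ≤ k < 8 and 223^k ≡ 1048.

4

Successive powers of 223 modulo 1049:
  223^0=1  223^1=223  223^2=426  223^3=588  223^4=1048
So 223^4 ≡ 1048 (mod 1049), giving k = 4.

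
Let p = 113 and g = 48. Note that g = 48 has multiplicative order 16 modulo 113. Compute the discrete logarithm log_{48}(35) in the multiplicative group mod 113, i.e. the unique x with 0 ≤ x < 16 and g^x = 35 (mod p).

Successive powers of 48 modulo 113:
  48^0=1  48^1=48  48^2=44  48^3=78  48^4=15  48^5=42
  48^6=95  48^7=40  48^8=112  48^9=65  48^10=69  48^11=35
So 48^11 ≡ 35 (mod 113), giving x = 11.

11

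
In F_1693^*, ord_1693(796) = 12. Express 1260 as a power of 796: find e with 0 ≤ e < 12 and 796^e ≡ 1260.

10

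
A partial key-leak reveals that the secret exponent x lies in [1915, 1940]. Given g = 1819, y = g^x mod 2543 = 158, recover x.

Compute 1819^1915 mod 2543 = 1592, then multiply by 1819 repeatedly:
  1819^1915=1592  1819^1916=1914  1819^1917=199  1819^1918=875  1819^1919=2250
  1819^1920=1063  1819^1921=917  1819^1922=2358  1819^1923=1704  1819^1924=2202
  1819^1925=213  1819^1926=911  1819^1927=1616  1819^1928=2339  1819^1929=202
  1819^1930=1246  1819^1931=661  1819^1932=2063  1819^1933=1672  1819^1934=2483
  1819^1935=209  1819^1936=1264  1819^1937=344  1819^1938=158
Found 158 at exponent 1938.

1938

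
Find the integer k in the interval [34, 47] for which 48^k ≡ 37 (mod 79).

Compute 48^34 mod 79 = 19, then multiply by 48 repeatedly:
  48^34=19  48^35=43  48^36=10  48^37=6  48^38=51
  48^39=78  48^40=31  48^41=66  48^42=8  48^43=68
  48^44=25  48^45=15  48^46=9  48^47=37
Found 37 at exponent 47.

47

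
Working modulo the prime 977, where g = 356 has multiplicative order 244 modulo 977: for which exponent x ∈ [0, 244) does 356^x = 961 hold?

Baby-step giant-step with m = ceil(sqrt(244)) = 16.
Baby table (356^j mod 977 for j=0..15):
  0:1  1:356  2:703  3:156  4:824  5:244  6:888  7:557
  8:938  9:771  10:916  11:755  12:105  13:254  14:540  15:748
Giant step factor: 356^(-16) ≡ 889 (mod 977).
Scan 961·889^i mod 977 for i = 0, 1, …:
  i=0: 961   i=1: 431   i=2: 175   i=3: 232
  i=4: 101   i=5: 882   i=6: 544   i=7: 1
Match at i=7, j=0: x = 7·16 + 0 = 112.

112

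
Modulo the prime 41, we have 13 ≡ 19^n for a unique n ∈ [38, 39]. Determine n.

39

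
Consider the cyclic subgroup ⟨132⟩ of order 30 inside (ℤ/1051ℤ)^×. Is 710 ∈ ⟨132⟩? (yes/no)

yes

710 ∈ ⟨132⟩ iff 710^30 ≡ 1 (mod 1051), since |⟨132⟩| = 30.
710^30 mod 1051 = 1.
Since 1 = 1, 710 lies in the subgroup.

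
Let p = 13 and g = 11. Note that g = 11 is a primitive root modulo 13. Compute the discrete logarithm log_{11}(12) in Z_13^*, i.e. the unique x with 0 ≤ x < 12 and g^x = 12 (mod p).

6

Successive powers of 11 modulo 13:
  11^0=1  11^1=11  11^2=4  11^3=5  11^4=3  11^5=7
  11^6=12
So 11^6 ≡ 12 (mod 13), giving x = 6.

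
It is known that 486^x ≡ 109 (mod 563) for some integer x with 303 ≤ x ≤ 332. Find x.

321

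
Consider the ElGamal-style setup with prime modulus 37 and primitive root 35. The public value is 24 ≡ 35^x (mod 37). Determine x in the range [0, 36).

Successive powers of 35 modulo 37:
  35^0=1  35^1=35  35^2=4  35^3=29  35^4=16  35^5=5
  35^6=27  35^7=20  35^8=34  35^9=6  35^10=25  35^11=24
So 35^11 ≡ 24 (mod 37), giving x = 11.

11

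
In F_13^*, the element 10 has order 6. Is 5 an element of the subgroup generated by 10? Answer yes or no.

no

5 ∈ ⟨10⟩ iff 5^6 ≡ 1 (mod 13), since |⟨10⟩| = 6.
5^6 mod 13 = 12.
Since 12 ≠ 1, 5 does not lie in the subgroup.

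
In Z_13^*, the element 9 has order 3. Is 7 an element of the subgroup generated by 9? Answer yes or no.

⟨9⟩ has order 3; its elements mod 13 are {1, 3, 9}.
7 is not in this set.

no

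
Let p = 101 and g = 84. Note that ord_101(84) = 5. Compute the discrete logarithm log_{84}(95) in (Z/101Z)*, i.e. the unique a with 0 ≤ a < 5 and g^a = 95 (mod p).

Successive powers of 84 modulo 101:
  84^0=1  84^1=84  84^2=87  84^3=36  84^4=95
So 84^4 ≡ 95 (mod 101), giving a = 4.

4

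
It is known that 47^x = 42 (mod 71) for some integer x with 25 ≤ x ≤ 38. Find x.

Compute 47^25 mod 71 = 23, then multiply by 47 repeatedly:
  47^25=23  47^26=16  47^27=42
Found 42 at exponent 27.

27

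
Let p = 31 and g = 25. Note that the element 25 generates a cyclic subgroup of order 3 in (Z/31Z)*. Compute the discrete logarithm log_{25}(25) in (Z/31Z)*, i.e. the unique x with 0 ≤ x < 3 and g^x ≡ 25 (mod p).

Successive powers of 25 modulo 31:
  25^0=1  25^1=25
So 25^1 ≡ 25 (mod 31), giving x = 1.

1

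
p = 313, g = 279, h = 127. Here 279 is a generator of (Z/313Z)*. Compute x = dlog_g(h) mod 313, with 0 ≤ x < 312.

Baby-step giant-step with m = ceil(sqrt(312)) = 18.
Baby table (279^j mod 313 for j=0..17):
  0:1  1:279  2:217  3:134  4:139  5:282  6:115  7:159
  8:228  9:73  10:22  11:191  12:79  13:131  14:241  15:257
  16:26  17:55
Giant step factor: 279^(-18) ≡ 274 (mod 313).
Scan 127·274^i mod 313 for i = 0, 1, …:
  i=0: 127   i=1: 55
Match at i=1, j=17: x = 1·18 + 17 = 35.

35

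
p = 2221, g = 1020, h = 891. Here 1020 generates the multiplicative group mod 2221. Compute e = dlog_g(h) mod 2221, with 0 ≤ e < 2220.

581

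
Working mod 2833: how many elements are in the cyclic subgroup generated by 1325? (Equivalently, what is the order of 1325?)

118

The order of 1325 must divide p − 1 = 2832 = 2^4 · 3 · 59.
Divisors: 1, 2, 3, 4, 6, 8, 12, 16, 24, 48, 59, 118, 177, 236, 354, 472, 708, 944, 1416, 2832.
Check each in increasing order: 1325^1 ≡ 1325;  1325^2 ≡ 1998;  1325^3 ≡ 1328;  1325^4 ≡ 307;  1325^6 ≡ 1458;  1325^8 ≡ 760;  1325^12 ≡ 1014;  1325^16 ≡ 2501;  1325^24 ≡ 2650;  1325^48 ≡ 2326;  1325^59 ≡ 2832;  1325^118 ≡ 1.
Smallest exponent giving 1 is 118.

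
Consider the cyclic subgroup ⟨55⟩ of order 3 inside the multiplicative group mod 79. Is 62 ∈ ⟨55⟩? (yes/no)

62 ∈ ⟨55⟩ iff 62^3 ≡ 1 (mod 79), since |⟨55⟩| = 3.
62^3 mod 79 = 64.
Since 64 ≠ 1, 62 does not lie in the subgroup.

no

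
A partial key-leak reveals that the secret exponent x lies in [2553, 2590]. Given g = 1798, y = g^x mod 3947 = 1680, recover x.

2563

Compute 1798^2553 mod 3947 = 3802, then multiply by 1798 repeatedly:
  1798^2553=3802  1798^2554=3739  1798^2555=981  1798^2556=3476  1798^2557=1747
  1798^2558=3241  1798^2559=1546  1798^2560=1020  1798^2561=2552  1798^2562=2082
  1798^2563=1680
Found 1680 at exponent 2563.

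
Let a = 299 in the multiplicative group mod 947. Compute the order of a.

The order of 299 must divide p − 1 = 946 = 2 · 11 · 43.
Divisors: 1, 2, 11, 22, 43, 86, 473, 946.
Check each in increasing order: 299^1 ≡ 299;  299^2 ≡ 383;  299^11 ≡ 734;  299^22 ≡ 860;  299^43 ≡ 133;  299^86 ≡ 643;  299^473 ≡ 1.
Smallest exponent giving 1 is 473.

473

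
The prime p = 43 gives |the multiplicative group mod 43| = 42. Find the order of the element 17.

21

The order of 17 must divide p − 1 = 42 = 2 · 3 · 7.
Divisors: 1, 2, 3, 6, 7, 14, 21, 42.
Check each in increasing order: 17^1 ≡ 17;  17^2 ≡ 31;  17^3 ≡ 11;  17^6 ≡ 35;  17^7 ≡ 36;  17^14 ≡ 6;  17^21 ≡ 1.
Smallest exponent giving 1 is 21.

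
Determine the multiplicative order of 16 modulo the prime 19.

The order of 16 must divide p − 1 = 18 = 2 · 3^2.
Divisors: 1, 2, 3, 6, 9, 18.
Check each in increasing order: 16^1 ≡ 16;  16^2 ≡ 9;  16^3 ≡ 11;  16^6 ≡ 7;  16^9 ≡ 1.
Smallest exponent giving 1 is 9.

9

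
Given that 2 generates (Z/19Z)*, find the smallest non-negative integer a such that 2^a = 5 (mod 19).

Successive powers of 2 modulo 19:
  2^0=1  2^1=2  2^2=4  2^3=8  2^4=16  2^5=13
  2^6=7  2^7=14  2^8=9  2^9=18  2^10=17  2^11=15
  2^12=11  2^13=3  2^14=6  2^15=12  2^16=5
So 2^16 ≡ 5 (mod 19), giving a = 16.

16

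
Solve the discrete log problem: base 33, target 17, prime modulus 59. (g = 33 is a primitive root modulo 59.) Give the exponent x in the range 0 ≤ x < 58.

16

Successive powers of 33 modulo 59:
  33^0=1  33^1=33  33^2=27  33^3=6  33^4=21  33^5=44
  33^6=36  33^7=8  33^8=28  33^9=39  33^10=48  33^11=50
  33^12=57  33^13=52  33^14=5  33^15=47  33^16=17
So 33^16 ≡ 17 (mod 59), giving x = 16.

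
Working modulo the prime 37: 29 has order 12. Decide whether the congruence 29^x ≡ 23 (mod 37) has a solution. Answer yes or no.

yes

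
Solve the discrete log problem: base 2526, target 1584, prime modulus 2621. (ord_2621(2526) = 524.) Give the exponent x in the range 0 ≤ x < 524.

278

Baby-step giant-step with m = ceil(sqrt(524)) = 23.
Baby table (2526^j mod 2621 for j=0..22):
  0:1  1:2526  2:1162  3:2313  4:429  5:1181  6:508  7:1539
  8:571  9:796  10:389  11:2360  12:1206  13:754  14:1758  15:734
  16:1037  17:1083  18:1955  19:366  20:1924  21:690  22:2596
Giant step factor: 2526^(-23) ≡ 2035 (mod 2621).
Scan 1584·2035^i mod 2621 for i = 0, 1, …:
  i=0: 1584   i=1: 2231   i=2: 513   i=3: 797
  i=4: 2117   i=5: 1792   i=6: 909   i=7: 2010
  i=8: 1590   i=9: 1336   i=10: 783   i=11: 2458
  i=12: 1162
Match at i=12, j=2: x = 12·23 + 2 = 278.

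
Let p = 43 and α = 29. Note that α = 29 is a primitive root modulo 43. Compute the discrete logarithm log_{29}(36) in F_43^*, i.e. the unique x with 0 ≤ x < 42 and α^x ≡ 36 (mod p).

Baby-step giant-step with m = ceil(sqrt(42)) = 7.
Baby table (29^j mod 43 for j=0..6):
  0:1  1:29  2:24  3:8  4:17  5:20  6:21
Giant step factor: 29^(-7) ≡ 37 (mod 43).
Scan 36·37^i mod 43 for i = 0, 1, …:
  i=0: 36   i=1: 42   i=2: 6   i=3: 7
  i=4: 1
Match at i=4, j=0: x = 4·7 + 0 = 28.

28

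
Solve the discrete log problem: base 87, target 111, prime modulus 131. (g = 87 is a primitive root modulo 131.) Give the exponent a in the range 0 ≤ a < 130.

21

Baby-step giant-step with m = ceil(sqrt(130)) = 12.
Baby table (87^j mod 131 for j=0..11):
  0:1  1:87  2:102  3:97  4:55  5:69  6:108  7:95
  8:12  9:127  10:45  11:116
Giant step factor: 87^(-12) ≡ 105 (mod 131).
Scan 111·105^i mod 131 for i = 0, 1, …:
  i=0: 111   i=1: 127
Match at i=1, j=9: a = 1·12 + 9 = 21.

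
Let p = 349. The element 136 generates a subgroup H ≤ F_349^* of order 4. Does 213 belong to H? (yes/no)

yes

⟨136⟩ has order 4; its elements mod 349 are {1, 136, 213, 348}.
213 is in this set.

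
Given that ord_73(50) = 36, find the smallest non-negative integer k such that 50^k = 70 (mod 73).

Successive powers of 50 modulo 73:
  50^0=1  50^1=50  50^2=18  50^3=24  50^4=32  50^5=67
  50^6=65  50^7=38  50^8=2  50^9=27  50^10=36  50^11=48
  50^12=64  50^13=61  50^14=57  50^15=3  50^16=4  50^17=54
  50^18=72  50^19=23  50^20=55  50^21=49  50^22=41  50^23=6
  50^24=8  50^25=35  50^26=71  50^27=46  50^28=37  50^29=25
  50^30=9  50^31=12  50^32=16  50^33=70
So 50^33 ≡ 70 (mod 73), giving k = 33.

33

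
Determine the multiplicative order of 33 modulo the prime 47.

46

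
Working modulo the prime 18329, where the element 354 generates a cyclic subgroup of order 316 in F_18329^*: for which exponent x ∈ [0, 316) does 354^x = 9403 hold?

Baby-step giant-step with m = ceil(sqrt(316)) = 18.
Baby table (354^j mod 18329 for j=0..17):
  0:1  1:354  2:15342  3:5684  4:14275  5:12875  6:12158  7:14946
  8:12132  9:5742  10:16478  11:4590  12:11908  13:18091  14:7393  15:14404
  16:3554  17:11744
Giant step factor: 354^(-18) ≡ 848 (mod 18329).
Scan 9403·848^i mod 18329 for i = 0, 1, …:
  i=0: 9403   i=1: 629   i=2: 1851   i=3: 11683
  i=4: 9524   i=5: 11592   i=6: 5672   i=7: 7658
  i=8: 5518   i=9: 5369   i=10: 7320   i=11: 12158
Match at i=11, j=6: x = 11·18 + 6 = 204.

204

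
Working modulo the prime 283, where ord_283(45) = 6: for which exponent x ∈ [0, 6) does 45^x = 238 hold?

4

Successive powers of 45 modulo 283:
  45^0=1  45^1=45  45^2=44  45^3=282  45^4=238
So 45^4 ≡ 238 (mod 283), giving x = 4.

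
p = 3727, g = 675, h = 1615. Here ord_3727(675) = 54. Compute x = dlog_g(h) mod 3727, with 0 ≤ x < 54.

41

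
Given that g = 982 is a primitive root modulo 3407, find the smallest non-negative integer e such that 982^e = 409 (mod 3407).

410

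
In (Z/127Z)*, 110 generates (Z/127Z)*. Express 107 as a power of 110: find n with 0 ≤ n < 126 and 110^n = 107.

84

Baby-step giant-step with m = ceil(sqrt(126)) = 12.
Baby table (110^j mod 127 for j=0..11):
  0:1  1:110  2:35  3:40  4:82  5:3  6:76  7:105
  8:120  9:119  10:9  11:101
Giant step factor: 110^(-12) ≡ 25 (mod 127).
Scan 107·25^i mod 127 for i = 0, 1, …:
  i=0: 107   i=1: 8   i=2: 73   i=3: 47
  i=4: 32   i=5: 38   i=6: 61   i=7: 1
Match at i=7, j=0: n = 7·12 + 0 = 84.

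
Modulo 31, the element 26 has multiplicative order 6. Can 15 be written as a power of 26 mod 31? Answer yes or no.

no

⟨26⟩ has order 6; its elements mod 31 are {1, 5, 6, 25, 26, 30}.
15 is not in this set.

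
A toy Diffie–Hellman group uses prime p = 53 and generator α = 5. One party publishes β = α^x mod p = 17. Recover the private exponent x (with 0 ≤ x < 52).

50

Baby-step giant-step with m = ceil(sqrt(52)) = 8.
Baby table (5^j mod 53 for j=0..7):
  0:1  1:5  2:25  3:19  4:42  5:51  6:43  7:3
Giant step factor: 5^(-8) ≡ 46 (mod 53).
Scan 17·46^i mod 53 for i = 0, 1, …:
  i=0: 17   i=1: 40   i=2: 38   i=3: 52
  i=4: 7   i=5: 4   i=6: 25
Match at i=6, j=2: x = 6·8 + 2 = 50.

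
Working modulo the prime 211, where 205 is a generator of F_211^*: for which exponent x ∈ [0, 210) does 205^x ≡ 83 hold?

Baby-step giant-step with m = ceil(sqrt(210)) = 15.
Baby table (205^j mod 211 for j=0..14):
  0:1  1:205  2:36  3:206  4:30  5:31  6:25  7:61
  8:56  9:86  10:117  11:142  12:203  13:48  14:134
Giant step factor: 205^(-15) ≡ 153 (mod 211).
Scan 83·153^i mod 211 for i = 0, 1, …:
  i=0: 83   i=1: 39   i=2: 59   i=3: 165
  i=4: 136   i=5: 130   i=6: 56
Match at i=6, j=8: x = 6·15 + 8 = 98.

98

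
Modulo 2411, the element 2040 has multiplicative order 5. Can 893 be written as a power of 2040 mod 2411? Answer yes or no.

no

⟨2040⟩ has order 5; its elements mod 2411 are {1, 169, 214, 2040, 2398}.
893 is not in this set.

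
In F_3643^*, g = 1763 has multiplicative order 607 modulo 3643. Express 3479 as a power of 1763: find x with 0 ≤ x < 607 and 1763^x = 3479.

271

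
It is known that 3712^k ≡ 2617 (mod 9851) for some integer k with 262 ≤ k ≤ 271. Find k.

267

Compute 3712^262 mod 9851 = 3721, then multiply by 3712 repeatedly:
  3712^262=3721  3712^263=1250  3712^264=179  3712^265=4431  3712^266=6553
  3712^267=2617
Found 2617 at exponent 267.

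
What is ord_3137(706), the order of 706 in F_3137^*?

3136

The order of 706 must divide p − 1 = 3136 = 2^6 · 7^2.
Divisors: 1, 2, 4, 7, 8, 14, 16, 28, 32, 49, 56, 64, 98, 112, 196, 224, 392, 448, 784, 1568, 3136.
Check each in increasing order: 706^1 ≡ 706;  706^2 ≡ 2790;  706^4 ≡ 1203;  706^7 ≡ 1530;  706^8 ≡ 1052;  706^14 ≡ 698;  706^16 ≡ 2480;  706^28 ≡ 969;  706^32 ≡ 1880;  706^49 ≡ 300;  706^56 ≡ 998;  706^64 ≡ 2138;  706^98 ≡ 2164;  706^112 ≡ 1575;  706^196 ≡ 2492;  706^224 ≡ 2395;  706^392 ≡ 1941;  706^448 ≡ 1589;  706^784 ≡ 3081;  706^1568 ≡ 3136;  706^3136 ≡ 1.
Smallest exponent giving 1 is 3136.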